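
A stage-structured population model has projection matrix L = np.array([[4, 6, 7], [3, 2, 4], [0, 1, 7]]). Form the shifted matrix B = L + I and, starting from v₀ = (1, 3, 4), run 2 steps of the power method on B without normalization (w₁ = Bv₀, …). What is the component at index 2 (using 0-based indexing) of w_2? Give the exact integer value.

B = L + I has rows (5, 6, 7); (3, 3, 4); (0, 1, 8)
w1 = Bv₀ = (51, 28, 35)
w2 = Bw1 = (668, 377, 308)
Requested component of w2: 308

308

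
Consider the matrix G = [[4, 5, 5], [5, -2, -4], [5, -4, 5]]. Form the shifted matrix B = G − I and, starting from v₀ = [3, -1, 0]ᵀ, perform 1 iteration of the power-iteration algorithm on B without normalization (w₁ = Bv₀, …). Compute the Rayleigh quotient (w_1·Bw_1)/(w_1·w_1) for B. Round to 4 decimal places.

B = G − I has rows (3, 5, 5); (5, -3, -4); (5, -4, 4)
w1 = Bv₀ = (3·3 + 5·(-1) + 5·0; 5·3 + (-3)·(-1) + (-4)·0; 5·3 + (-4)·(-1) + 4·0) = (4, 18, 19)
Bw1 = (197, -110, 24)
w1·Bw1 = -736; w1·w1 = 701; μ ≈ -736/701 = -1.0499

-1.0499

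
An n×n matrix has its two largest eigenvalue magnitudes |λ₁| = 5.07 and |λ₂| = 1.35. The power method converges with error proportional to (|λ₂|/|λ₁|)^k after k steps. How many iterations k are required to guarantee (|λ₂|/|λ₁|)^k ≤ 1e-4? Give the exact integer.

7

|λ₂/λ₁| = 1.35/5.07 = 0.26627
Need k ≥ ln(1e-4) / ln(0.26627) = -9.2103 / -1.3232 ≈ 6.960
Smallest integer k satisfying the bound: 7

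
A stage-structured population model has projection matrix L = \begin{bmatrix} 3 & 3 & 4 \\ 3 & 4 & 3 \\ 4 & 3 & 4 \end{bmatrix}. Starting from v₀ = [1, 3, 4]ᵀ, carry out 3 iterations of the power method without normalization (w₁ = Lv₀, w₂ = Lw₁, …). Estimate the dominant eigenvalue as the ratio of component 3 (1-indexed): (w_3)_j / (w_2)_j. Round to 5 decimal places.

w1 = Lv₀ = (28, 27, 29)
w2 = Lw1 = (281, 279, 309)
w3 = Lw2 = (2916, 2886, 3197)
Ratio at component: 3197 / 309 = 10.34628

10.34628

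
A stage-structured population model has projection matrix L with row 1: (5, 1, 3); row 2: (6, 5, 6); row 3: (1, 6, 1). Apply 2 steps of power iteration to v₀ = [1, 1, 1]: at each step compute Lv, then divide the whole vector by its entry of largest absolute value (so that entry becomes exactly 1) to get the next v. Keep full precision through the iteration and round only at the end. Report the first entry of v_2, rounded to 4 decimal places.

Lv0 = (9.00000, 17.00000, 8.00000); divide by 17.00000 → v1 = (0.52941, 1.00000, 0.47059)
Lv1 = (5.05882, 11.00000, 7.00000); divide by 11.00000 → v2 = (0.45989, 1.00000, 0.63636)
Requested entry of v2: 86/187 = 0.4599

0.4599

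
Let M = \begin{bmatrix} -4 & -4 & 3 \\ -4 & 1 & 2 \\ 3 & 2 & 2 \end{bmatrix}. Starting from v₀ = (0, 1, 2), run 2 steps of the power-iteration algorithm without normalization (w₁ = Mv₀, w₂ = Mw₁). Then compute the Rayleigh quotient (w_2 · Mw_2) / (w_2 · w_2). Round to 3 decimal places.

1.344

w1 = Mv₀ = ((-4)·0 + (-4)·1 + 3·2; (-4)·0 + 1·1 + 2·2; 3·0 + 2·1 + 2·2) = (2, 5, 6)
w2 = Mw1 = ((-4)·2 + (-4)·5 + 3·6; (-4)·2 + 1·5 + 2·6; 3·2 + 2·5 + 2·6) = (-10, 9, 28)
Mw2 = (88, 105, 44)
w2·Mw2 = (-10)·88 + 9·105 + 28·44 = 1297; w2·w2 = (-10)·(-10) + 9·9 + 28·28 = 965
λ ≈ 1297/965 = 1.344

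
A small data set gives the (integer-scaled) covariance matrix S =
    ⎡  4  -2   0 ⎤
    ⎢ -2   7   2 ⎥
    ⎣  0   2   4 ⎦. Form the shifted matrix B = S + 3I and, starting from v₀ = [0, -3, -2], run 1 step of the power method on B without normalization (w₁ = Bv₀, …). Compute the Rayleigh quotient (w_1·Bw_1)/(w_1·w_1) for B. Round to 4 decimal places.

B = S + 3I has rows (7, -2, 0); (-2, 10, 2); (0, 2, 7)
w1 = Bv₀ = (6, -34, -20)
Bw1 = (110, -392, -208)
w1·Bw1 = 18148; w1·w1 = 1592; μ ≈ 18148/1592 = 11.3995

11.3995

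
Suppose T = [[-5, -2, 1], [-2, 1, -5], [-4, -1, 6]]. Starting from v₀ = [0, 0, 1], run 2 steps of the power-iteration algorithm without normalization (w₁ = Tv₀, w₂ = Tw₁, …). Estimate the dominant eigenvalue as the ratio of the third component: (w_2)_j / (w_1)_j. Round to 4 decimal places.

w1 = Tv₀ = ((-5)·0 + (-2)·0 + 1·1; (-2)·0 + 1·0 + (-5)·1; (-4)·0 + (-1)·0 + 6·1) = (1, -5, 6)
w2 = Tw1 = ((-5)·1 + (-2)·(-5) + 1·6; (-2)·1 + 1·(-5) + (-5)·6; (-4)·1 + (-1)·(-5) + 6·6) = (11, -37, 37)
Ratio at component: 37 / 6 = 6.1667

6.1667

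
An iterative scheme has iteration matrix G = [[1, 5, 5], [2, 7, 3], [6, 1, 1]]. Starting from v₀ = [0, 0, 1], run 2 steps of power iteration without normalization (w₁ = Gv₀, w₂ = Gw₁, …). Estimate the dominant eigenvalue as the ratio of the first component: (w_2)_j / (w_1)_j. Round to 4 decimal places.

5.0000

w1 = Gv₀ = (5, 3, 1)
w2 = Gw1 = (25, 34, 34)
Ratio at component: 25 / 5 = 5.0000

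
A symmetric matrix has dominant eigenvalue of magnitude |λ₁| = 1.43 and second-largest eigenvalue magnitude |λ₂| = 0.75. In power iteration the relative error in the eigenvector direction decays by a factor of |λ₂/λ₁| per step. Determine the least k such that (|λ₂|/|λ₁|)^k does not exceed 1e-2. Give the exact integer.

8

|λ₂/λ₁| = 0.75/1.43 = 0.52448
Need k ≥ ln(1e-2) / ln(0.52448) = -4.6052 / -0.6454 ≈ 7.136
Smallest integer k satisfying the bound: 8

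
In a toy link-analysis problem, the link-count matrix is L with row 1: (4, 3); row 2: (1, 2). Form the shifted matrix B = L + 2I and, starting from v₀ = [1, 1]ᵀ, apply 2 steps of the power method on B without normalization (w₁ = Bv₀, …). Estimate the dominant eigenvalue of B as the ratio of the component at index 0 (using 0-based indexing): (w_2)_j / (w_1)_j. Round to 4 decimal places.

B = L + 2I has rows (6, 3); (1, 4)
w1 = Bv₀ = (6·1 + 3·1; 1·1 + 4·1) = (9, 5)
w2 = Bw1 = (6·9 + 3·5; 1·9 + 4·5) = (69, 29)
Ratio: 69/9 = 7.6667

μ ≈ 7.6667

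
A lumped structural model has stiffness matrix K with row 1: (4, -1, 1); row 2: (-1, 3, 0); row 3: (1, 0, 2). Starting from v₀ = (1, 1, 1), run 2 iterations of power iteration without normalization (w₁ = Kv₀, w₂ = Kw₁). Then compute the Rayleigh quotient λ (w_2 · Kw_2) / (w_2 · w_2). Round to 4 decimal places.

4.1730

w1 = Kv₀ = (4·1 + (-1)·1 + 1·1; (-1)·1 + 3·1 + 0·1; 1·1 + 0·1 + 2·1) = (4, 2, 3)
w2 = Kw1 = (4·4 + (-1)·2 + 1·3; (-1)·4 + 3·2 + 0·3; 1·4 + 0·2 + 2·3) = (17, 2, 10)
Kw2 = (76, -11, 37)
w2·Kw2 = 17·76 + 2·(-11) + 10·37 = 1640; w2·w2 = 17·17 + 2·2 + 10·10 = 393
λ ≈ 1640/393 = 4.1730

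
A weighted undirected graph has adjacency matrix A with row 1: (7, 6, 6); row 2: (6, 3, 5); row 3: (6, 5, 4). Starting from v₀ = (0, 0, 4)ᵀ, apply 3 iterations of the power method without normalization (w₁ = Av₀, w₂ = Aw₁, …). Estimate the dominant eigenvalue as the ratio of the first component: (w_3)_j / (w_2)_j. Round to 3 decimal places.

w1 = Av₀ = (24, 20, 16)
w2 = Aw1 = (384, 284, 308)
w3 = Aw2 = (6240, 4696, 4956)
Ratio at component: 6240 / 384 = 16.250

λ ≈ 16.250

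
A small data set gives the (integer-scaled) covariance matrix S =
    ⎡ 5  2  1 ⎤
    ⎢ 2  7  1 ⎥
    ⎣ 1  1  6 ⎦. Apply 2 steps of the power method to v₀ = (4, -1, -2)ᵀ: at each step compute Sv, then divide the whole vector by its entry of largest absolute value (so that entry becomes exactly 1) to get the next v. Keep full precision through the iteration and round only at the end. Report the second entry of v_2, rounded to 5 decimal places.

Sv0 = (16.000000, -1.000000, -9.000000); divide by 16.000000 → v1 = (1.000000, -0.062500, -0.562500)
Sv1 = (4.312500, 1.000000, -2.437500); divide by 4.312500 → v2 = (1.000000, 0.231884, -0.565217)
Requested entry of v2: 16/69 = 0.23188

0.23188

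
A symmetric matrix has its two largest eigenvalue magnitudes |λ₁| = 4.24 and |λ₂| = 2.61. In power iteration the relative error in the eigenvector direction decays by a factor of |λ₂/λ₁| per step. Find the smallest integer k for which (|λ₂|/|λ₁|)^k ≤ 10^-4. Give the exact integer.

|λ₂/λ₁| = 2.61/4.24 = 0.61557
Need k ≥ ln(10^-4) / ln(0.61557) = -9.2103 / -0.4852 ≈ 18.982
Smallest integer k satisfying the bound: 19

19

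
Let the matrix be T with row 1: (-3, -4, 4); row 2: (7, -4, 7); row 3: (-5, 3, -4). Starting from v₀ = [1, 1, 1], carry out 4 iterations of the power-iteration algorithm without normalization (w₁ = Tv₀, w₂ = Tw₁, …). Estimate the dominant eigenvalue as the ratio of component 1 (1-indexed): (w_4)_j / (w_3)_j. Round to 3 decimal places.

-6.845

w1 = Tv₀ = (-3, 10, -6)
w2 = Tw1 = (-55, -103, 69)
w3 = Tw2 = (853, 510, -310)
w4 = Tw3 = (-5839, 1761, -1495)
Ratio at component: -5839 / 853 = -6.845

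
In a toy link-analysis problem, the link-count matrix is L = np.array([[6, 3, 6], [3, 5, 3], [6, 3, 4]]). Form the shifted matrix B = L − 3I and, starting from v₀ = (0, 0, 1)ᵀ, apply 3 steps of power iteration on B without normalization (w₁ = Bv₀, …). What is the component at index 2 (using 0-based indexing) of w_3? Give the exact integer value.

B = L − 3I has rows (3, 3, 6); (3, 2, 3); (6, 3, 1)
w1 = Bv₀ = (6, 3, 1)
w2 = Bw1 = (33, 27, 46)
w3 = Bw2 = (456, 291, 325)
Requested component of w3: 325

325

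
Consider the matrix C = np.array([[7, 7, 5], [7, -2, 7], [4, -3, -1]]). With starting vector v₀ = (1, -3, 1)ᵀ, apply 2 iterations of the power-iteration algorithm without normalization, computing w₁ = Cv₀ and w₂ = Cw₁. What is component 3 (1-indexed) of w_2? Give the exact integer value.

-108

w1 = Cv₀ = (7·1 + 7·(-3) + 5·1; 7·1 + (-2)·(-3) + 7·1; 4·1 + (-3)·(-3) + (-1)·1) = (-9, 20, 12)
w2 = Cw1 = (7·(-9) + 7·20 + 5·12; 7·(-9) + (-2)·20 + 7·12; 4·(-9) + (-3)·20 + (-1)·12) = (137, -19, -108)
The requested component of w2 is -108.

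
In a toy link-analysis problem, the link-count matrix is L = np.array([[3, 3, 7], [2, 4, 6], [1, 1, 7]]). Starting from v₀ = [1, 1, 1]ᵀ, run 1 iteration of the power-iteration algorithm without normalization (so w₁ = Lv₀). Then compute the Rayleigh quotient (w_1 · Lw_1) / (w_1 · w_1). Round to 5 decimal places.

w1 = Lv₀ = (3·1 + 3·1 + 7·1; 2·1 + 4·1 + 6·1; 1·1 + 1·1 + 7·1) = (13, 12, 9)
Lw1 = (138, 128, 88)
w1·Lw1 = 13·138 + 12·128 + 9·88 = 4122; w1·w1 = 13·13 + 12·12 + 9·9 = 394
λ ≈ 4122/394 = 10.46193

10.46193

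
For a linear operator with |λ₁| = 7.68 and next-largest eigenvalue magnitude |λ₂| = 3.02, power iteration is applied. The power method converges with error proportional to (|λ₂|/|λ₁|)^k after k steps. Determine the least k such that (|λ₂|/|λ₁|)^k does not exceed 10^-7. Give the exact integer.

18

|λ₂/λ₁| = 3.02/7.68 = 0.39323
Need k ≥ ln(10^-7) / ln(0.39323) = -16.1181 / -0.9334 ≈ 17.269
Smallest integer k satisfying the bound: 18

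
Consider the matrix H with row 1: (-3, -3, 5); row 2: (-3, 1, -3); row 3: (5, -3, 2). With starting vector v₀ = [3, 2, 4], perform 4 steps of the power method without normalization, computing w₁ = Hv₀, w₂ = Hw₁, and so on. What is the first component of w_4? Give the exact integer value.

w1 = Hv₀ = (5, -19, 17)
w2 = Hw1 = (127, -85, 116)
w3 = Hw2 = (454, -814, 1122)
w4 = Hw3 = (6690, -5542, 6956)
The requested component of w4 is 6690.

6690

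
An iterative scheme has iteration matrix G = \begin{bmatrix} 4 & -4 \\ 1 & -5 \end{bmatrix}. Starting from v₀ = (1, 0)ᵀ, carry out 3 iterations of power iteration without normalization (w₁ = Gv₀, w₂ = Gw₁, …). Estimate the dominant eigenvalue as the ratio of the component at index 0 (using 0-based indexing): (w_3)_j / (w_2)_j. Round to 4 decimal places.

w1 = Gv₀ = (4, 1)
w2 = Gw1 = (12, -1)
w3 = Gw2 = (52, 17)
Ratio at component: 52 / 12 = 4.3333

4.3333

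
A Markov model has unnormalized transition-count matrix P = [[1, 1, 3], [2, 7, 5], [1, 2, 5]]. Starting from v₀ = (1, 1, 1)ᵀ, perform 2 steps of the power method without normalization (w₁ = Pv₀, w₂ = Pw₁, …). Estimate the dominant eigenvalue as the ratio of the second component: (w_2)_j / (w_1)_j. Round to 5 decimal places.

10.57143

w1 = Pv₀ = (1·1 + 1·1 + 3·1; 2·1 + 7·1 + 5·1; 1·1 + 2·1 + 5·1) = (5, 14, 8)
w2 = Pw1 = (1·5 + 1·14 + 3·8; 2·5 + 7·14 + 5·8; 1·5 + 2·14 + 5·8) = (43, 148, 73)
Ratio at component: 148 / 14 = 10.57143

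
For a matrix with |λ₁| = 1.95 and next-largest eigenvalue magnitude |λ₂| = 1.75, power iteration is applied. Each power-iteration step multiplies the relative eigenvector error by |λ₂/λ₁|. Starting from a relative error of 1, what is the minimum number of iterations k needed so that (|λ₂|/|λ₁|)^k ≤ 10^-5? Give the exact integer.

|λ₂/λ₁| = 1.75/1.95 = 0.89744
Need k ≥ ln(10^-5) / ln(0.89744) = -11.5129 / -0.1082 ≈ 106.391
Smallest integer k satisfying the bound: 107

107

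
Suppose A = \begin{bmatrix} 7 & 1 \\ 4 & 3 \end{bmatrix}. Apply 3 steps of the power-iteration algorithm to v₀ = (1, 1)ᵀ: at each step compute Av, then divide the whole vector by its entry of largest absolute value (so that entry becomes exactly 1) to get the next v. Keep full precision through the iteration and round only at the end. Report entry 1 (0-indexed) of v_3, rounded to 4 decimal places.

Av0 = (8.00000, 7.00000); divide by 8.00000 → v1 = (1.00000, 0.87500)
Av1 = (7.87500, 6.62500); divide by 7.87500 → v2 = (1.00000, 0.84127)
Av2 = (7.84127, 6.52381); divide by 7.84127 → v3 = (1.00000, 0.83198)
Requested entry of v3: 411/494 = 0.8320

0.8320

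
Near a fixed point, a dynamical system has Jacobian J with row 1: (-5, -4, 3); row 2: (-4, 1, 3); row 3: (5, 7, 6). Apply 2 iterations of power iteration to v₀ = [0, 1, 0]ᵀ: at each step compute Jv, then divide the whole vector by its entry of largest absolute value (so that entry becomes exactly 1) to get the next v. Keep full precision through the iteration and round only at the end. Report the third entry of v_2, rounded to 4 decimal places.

0.7632

Jv0 = (-4.00000, 1.00000, 7.00000); divide by 7.00000 → v1 = (-0.57143, 0.14286, 1.00000)
Jv1 = (5.28571, 5.42857, 4.14286); divide by 5.42857 → v2 = (0.97368, 1.00000, 0.76316)
Requested entry of v2: 29/38 = 0.7632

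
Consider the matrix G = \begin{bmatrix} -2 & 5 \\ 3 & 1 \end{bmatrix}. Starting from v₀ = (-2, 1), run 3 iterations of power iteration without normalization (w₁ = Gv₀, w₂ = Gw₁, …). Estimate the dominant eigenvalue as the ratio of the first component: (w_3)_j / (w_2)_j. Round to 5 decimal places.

w1 = Gv₀ = ((-2)·(-2) + 5·1; 3·(-2) + 1·1) = (9, -5)
w2 = Gw1 = ((-2)·9 + 5·(-5); 3·9 + 1·(-5)) = (-43, 22)
w3 = Gw2 = (196, -107)
Ratio at component: 196 / -43 = -4.55814

λ ≈ -4.55814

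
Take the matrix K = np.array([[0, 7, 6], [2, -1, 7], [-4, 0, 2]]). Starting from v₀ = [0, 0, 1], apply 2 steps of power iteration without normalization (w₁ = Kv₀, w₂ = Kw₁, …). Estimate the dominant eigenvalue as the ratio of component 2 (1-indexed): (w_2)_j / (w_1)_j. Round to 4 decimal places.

w1 = Kv₀ = (6, 7, 2)
w2 = Kw1 = (61, 19, -20)
Ratio at component: 19 / 7 = 2.7143

2.7143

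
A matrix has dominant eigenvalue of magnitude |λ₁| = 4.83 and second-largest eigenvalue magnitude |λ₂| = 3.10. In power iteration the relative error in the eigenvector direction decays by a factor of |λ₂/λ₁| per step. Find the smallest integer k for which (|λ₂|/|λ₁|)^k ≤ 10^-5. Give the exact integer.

|λ₂/λ₁| = 3.10/4.83 = 0.64182
Need k ≥ ln(10^-5) / ln(0.64182) = -11.5129 / -0.4434 ≈ 25.963
Smallest integer k satisfying the bound: 26

26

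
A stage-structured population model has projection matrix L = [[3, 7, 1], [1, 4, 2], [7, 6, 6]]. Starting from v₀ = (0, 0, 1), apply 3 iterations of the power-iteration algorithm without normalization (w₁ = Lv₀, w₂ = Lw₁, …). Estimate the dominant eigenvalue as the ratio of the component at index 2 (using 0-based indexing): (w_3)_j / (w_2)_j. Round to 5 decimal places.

11.21818

w1 = Lv₀ = (1, 2, 6)
w2 = Lw1 = (23, 21, 55)
w3 = Lw2 = (271, 217, 617)
Ratio at component: 617 / 55 = 11.21818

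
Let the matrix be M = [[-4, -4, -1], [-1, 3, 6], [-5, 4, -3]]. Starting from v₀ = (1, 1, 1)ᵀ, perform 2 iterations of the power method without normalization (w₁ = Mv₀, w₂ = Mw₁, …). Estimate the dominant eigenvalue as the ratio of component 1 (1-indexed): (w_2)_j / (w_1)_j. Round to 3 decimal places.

w1 = Mv₀ = ((-4)·1 + (-4)·1 + (-1)·1; (-1)·1 + 3·1 + 6·1; (-5)·1 + 4·1 + (-3)·1) = (-9, 8, -4)
w2 = Mw1 = ((-4)·(-9) + (-4)·8 + (-1)·(-4); (-1)·(-9) + 3·8 + 6·(-4); (-5)·(-9) + 4·8 + (-3)·(-4)) = (8, 9, 89)
Ratio at component: 8 / -9 = -0.889

-0.889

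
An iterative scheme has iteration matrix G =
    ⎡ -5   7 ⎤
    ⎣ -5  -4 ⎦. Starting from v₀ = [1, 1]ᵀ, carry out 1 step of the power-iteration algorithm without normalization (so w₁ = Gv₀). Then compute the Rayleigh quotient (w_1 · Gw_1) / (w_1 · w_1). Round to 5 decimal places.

w1 = Gv₀ = ((-5)·1 + 7·1; (-5)·1 + (-4)·1) = (2, -9)
Gw1 = (-73, 26)
w1·Gw1 = 2·(-73) + (-9)·26 = -380; w1·w1 = 2·2 + (-9)·(-9) = 85
λ ≈ -380/85 = -4.47059

-4.47059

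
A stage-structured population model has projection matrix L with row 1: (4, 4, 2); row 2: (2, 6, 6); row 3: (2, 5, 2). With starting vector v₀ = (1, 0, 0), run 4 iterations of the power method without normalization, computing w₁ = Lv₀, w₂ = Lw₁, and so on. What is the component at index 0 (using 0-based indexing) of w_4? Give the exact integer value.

3176

w1 = Lv₀ = (4, 2, 2)
w2 = Lw1 = (28, 32, 22)
w3 = Lw2 = (284, 380, 260)
w4 = Lw3 = (3176, 4408, 2988)
The requested component of w4 is 3176.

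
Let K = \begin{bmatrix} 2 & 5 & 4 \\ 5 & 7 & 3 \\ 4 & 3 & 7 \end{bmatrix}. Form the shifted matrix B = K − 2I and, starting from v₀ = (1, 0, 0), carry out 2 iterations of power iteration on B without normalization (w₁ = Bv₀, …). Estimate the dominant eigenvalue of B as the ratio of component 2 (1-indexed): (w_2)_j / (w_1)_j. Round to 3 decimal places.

μ ≈ 7.400

B = K − 2I has rows (0, 5, 4); (5, 5, 3); (4, 3, 5)
w1 = Bv₀ = (0·1 + 5·0 + 4·0; 5·1 + 5·0 + 3·0; 4·1 + 3·0 + 5·0) = (0, 5, 4)
w2 = Bw1 = (0·0 + 5·5 + 4·4; 5·0 + 5·5 + 3·4; 4·0 + 3·5 + 5·4) = (41, 37, 35)
Ratio: 37/5 = 7.400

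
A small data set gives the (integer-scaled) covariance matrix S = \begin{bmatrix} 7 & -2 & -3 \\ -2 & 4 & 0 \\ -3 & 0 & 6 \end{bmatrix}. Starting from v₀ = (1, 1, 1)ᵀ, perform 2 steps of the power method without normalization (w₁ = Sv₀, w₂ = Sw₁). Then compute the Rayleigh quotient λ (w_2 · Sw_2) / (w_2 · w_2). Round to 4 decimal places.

w1 = Sv₀ = (7·1 + (-2)·1 + (-3)·1; (-2)·1 + 4·1 + 0·1; (-3)·1 + 0·1 + 6·1) = (2, 2, 3)
w2 = Sw1 = (7·2 + (-2)·2 + (-3)·3; (-2)·2 + 4·2 + 0·3; (-3)·2 + 0·2 + 6·3) = (1, 4, 12)
Sw2 = (-37, 14, 69)
w2·Sw2 = 1·(-37) + 4·14 + 12·69 = 847; w2·w2 = 1·1 + 4·4 + 12·12 = 161
λ ≈ 847/161 = 5.2609

5.2609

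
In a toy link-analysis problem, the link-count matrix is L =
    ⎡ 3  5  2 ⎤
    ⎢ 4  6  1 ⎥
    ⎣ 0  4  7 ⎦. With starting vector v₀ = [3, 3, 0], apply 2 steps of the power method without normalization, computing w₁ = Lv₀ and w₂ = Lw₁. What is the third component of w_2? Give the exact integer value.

204

w1 = Lv₀ = (24, 30, 12)
w2 = Lw1 = (246, 288, 204)
The requested component of w2 is 204.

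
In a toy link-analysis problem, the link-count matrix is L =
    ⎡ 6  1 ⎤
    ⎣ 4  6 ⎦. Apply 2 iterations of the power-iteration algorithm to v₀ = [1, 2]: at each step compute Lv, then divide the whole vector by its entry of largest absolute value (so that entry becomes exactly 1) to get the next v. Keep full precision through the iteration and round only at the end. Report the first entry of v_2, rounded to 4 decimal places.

Lv0 = (8.00000, 16.00000); divide by 16.00000 → v1 = (0.50000, 1.00000)
Lv1 = (4.00000, 8.00000); divide by 8.00000 → v2 = (0.50000, 1.00000)
Requested entry of v2: 64/128 = 0.5000

0.5000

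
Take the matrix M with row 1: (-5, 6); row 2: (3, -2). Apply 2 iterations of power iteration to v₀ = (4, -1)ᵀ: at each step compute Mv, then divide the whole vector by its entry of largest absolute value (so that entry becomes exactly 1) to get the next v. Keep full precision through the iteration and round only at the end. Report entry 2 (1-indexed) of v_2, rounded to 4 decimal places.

-0.4953

Mv0 = (-26.00000, 14.00000); divide by -26.00000 → v1 = (1.00000, -0.53846)
Mv1 = (-8.23077, 4.07692); divide by -8.23077 → v2 = (1.00000, -0.49533)
Requested entry of v2: -106/214 = -0.4953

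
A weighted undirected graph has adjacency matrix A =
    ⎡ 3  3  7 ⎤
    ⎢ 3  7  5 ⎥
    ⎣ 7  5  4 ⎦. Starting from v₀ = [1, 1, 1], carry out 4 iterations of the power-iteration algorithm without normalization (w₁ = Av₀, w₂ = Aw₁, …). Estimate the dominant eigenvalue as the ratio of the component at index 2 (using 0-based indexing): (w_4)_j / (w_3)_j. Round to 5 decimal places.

w1 = Av₀ = (3·1 + 3·1 + 7·1; 3·1 + 7·1 + 5·1; 7·1 + 5·1 + 4·1) = (13, 15, 16)
w2 = Aw1 = (3·13 + 3·15 + 7·16; 3·13 + 7·15 + 5·16; 7·13 + 5·15 + 4·16) = (196, 224, 230)
w3 = Aw2 = (2870, 3306, 3412)
w4 = Aw3 = (42412, 48812, 50268)
Ratio at component: 50268 / 3412 = 14.73271

λ ≈ 14.73271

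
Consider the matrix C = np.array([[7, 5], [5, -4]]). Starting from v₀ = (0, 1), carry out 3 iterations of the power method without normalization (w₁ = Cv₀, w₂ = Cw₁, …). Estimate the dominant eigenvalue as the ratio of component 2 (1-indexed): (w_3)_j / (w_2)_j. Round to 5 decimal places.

-2.17073

w1 = Cv₀ = (7·0 + 5·1; 5·0 + (-4)·1) = (5, -4)
w2 = Cw1 = (7·5 + 5·(-4); 5·5 + (-4)·(-4)) = (15, 41)
w3 = Cw2 = (310, -89)
Ratio at component: -89 / 41 = -2.17073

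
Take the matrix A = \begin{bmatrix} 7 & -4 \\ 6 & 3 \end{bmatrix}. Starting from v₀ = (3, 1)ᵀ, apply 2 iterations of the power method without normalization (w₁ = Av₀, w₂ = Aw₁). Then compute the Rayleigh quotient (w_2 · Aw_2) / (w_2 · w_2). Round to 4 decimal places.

w1 = Av₀ = (7·3 + (-4)·1; 6·3 + 3·1) = (17, 21)
w2 = Aw1 = (7·17 + (-4)·21; 6·17 + 3·21) = (35, 165)
Aw2 = (-415, 705)
w2·Aw2 = 35·(-415) + 165·705 = 101800; w2·w2 = 35·35 + 165·165 = 28450
λ ≈ 101800/28450 = 3.5782

3.5782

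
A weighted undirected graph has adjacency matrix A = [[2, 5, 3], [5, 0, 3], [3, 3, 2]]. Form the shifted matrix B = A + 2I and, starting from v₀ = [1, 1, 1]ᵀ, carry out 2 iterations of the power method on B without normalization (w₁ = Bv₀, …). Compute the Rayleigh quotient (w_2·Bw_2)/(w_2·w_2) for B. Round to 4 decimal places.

μ ≈ 10.7464

B = A + 2I has rows (4, 5, 3); (5, 2, 3); (3, 3, 4)
w1 = Bv₀ = (12, 10, 10)
w2 = Bw1 = (128, 110, 106)
Bw2 = (1380, 1178, 1138)
w2·Bw2 = 426848; w2·w2 = 39720; μ ≈ 426848/39720 = 10.7464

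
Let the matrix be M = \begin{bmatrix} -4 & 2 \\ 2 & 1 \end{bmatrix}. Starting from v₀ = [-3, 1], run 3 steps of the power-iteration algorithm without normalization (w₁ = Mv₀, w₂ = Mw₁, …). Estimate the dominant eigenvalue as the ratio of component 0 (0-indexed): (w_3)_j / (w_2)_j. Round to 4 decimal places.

λ ≈ -4.6970

w1 = Mv₀ = (14, -5)
w2 = Mw1 = (-66, 23)
w3 = Mw2 = (310, -109)
Ratio at component: 310 / -66 = -4.6970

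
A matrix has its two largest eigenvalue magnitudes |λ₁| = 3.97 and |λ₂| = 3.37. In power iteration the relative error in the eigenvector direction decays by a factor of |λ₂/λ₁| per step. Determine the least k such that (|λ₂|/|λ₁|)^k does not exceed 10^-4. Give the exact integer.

57

|λ₂/λ₁| = 3.37/3.97 = 0.84887
Need k ≥ ln(10^-4) / ln(0.84887) = -9.2103 / -0.1639 ≈ 56.211
Smallest integer k satisfying the bound: 57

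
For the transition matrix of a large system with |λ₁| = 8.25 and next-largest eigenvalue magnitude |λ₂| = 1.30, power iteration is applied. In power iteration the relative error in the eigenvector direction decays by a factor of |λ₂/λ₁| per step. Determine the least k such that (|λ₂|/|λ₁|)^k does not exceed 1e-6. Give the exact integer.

8

|λ₂/λ₁| = 1.30/8.25 = 0.15758
Need k ≥ ln(1e-6) / ln(0.15758) = -13.8155 / -1.8478 ≈ 7.477
Smallest integer k satisfying the bound: 8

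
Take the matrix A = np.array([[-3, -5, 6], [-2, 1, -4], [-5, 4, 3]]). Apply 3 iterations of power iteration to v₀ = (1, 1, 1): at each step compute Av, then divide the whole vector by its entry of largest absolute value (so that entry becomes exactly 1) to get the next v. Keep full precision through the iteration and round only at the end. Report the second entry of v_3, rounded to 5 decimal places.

0.30038

Av0 = (-2.000000, -5.000000, 2.000000); divide by -5.000000 → v1 = (0.400000, 1.000000, -0.400000)
Av1 = (-8.600000, 1.800000, 0.800000); divide by -8.600000 → v2 = (1.000000, -0.209302, -0.093023)
Av2 = (-2.511628, -1.837209, -6.116279); divide by -6.116279 → v3 = (0.410646, 0.300380, 1.000000)
Requested entry of v3: -79/-263 = 0.30038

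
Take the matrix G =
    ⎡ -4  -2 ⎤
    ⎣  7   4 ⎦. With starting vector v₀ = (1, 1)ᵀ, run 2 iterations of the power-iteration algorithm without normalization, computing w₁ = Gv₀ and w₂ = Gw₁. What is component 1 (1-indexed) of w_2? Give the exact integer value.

w1 = Gv₀ = ((-4)·1 + (-2)·1; 7·1 + 4·1) = (-6, 11)
w2 = Gw1 = ((-4)·(-6) + (-2)·11; 7·(-6) + 4·11) = (2, 2)
The requested component of w2 is 2.

2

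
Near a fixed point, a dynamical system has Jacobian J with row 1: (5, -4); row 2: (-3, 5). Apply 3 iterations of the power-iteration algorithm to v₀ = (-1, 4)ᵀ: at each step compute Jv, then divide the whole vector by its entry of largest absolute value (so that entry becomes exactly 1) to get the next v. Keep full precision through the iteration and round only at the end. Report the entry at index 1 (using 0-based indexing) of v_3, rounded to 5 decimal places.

Jv0 = (-21.000000, 23.000000); divide by 23.000000 → v1 = (-0.913043, 1.000000)
Jv1 = (-8.565217, 7.739130); divide by -8.565217 → v2 = (1.000000, -0.903553)
Jv2 = (8.614213, -7.517766); divide by 8.614213 → v3 = (1.000000, -0.872717)
Requested entry of v3: 1481/-1697 = -0.87272

-0.87272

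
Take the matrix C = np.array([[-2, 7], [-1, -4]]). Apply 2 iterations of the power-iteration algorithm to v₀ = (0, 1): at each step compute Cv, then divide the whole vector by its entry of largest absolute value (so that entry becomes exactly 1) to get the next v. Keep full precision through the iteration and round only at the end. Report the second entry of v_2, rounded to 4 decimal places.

Cv0 = (7.00000, -4.00000); divide by 7.00000 → v1 = (1.00000, -0.57143)
Cv1 = (-6.00000, 1.28571); divide by -6.00000 → v2 = (1.00000, -0.21429)
Requested entry of v2: 9/-42 = -0.2143

-0.2143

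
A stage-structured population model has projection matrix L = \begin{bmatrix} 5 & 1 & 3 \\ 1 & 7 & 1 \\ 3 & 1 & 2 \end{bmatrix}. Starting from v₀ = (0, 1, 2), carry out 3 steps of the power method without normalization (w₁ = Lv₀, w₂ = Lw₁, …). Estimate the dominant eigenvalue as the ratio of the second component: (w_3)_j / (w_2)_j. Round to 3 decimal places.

8.320

w1 = Lv₀ = (7, 9, 5)
w2 = Lw1 = (59, 75, 40)
w3 = Lw2 = (490, 624, 332)
Ratio at component: 624 / 75 = 8.320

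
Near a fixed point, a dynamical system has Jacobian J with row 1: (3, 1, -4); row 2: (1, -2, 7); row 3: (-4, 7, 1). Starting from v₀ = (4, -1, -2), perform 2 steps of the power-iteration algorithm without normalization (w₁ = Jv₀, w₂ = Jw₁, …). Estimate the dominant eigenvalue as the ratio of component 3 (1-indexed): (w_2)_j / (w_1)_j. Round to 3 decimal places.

6.280

w1 = Jv₀ = (3·4 + 1·(-1) + (-4)·(-2); 1·4 + (-2)·(-1) + 7·(-2); (-4)·4 + 7·(-1) + 1·(-2)) = (19, -8, -25)
w2 = Jw1 = (3·19 + 1·(-8) + (-4)·(-25); 1·19 + (-2)·(-8) + 7·(-25); (-4)·19 + 7·(-8) + 1·(-25)) = (149, -140, -157)
Ratio at component: -157 / -25 = 6.280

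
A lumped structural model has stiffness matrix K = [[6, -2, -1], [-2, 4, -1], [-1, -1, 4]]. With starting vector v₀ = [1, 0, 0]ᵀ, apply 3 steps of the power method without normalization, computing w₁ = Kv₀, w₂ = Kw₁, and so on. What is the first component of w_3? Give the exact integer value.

w1 = Kv₀ = (6·1 + (-2)·0 + (-1)·0; (-2)·1 + 4·0 + (-1)·0; (-1)·1 + (-1)·0 + 4·0) = (6, -2, -1)
w2 = Kw1 = (6·6 + (-2)·(-2) + (-1)·(-1); (-2)·6 + 4·(-2) + (-1)·(-1); (-1)·6 + (-1)·(-2) + 4·(-1)) = (41, -19, -8)
w3 = Kw2 = (292, -150, -54)
The requested component of w3 is 292.

292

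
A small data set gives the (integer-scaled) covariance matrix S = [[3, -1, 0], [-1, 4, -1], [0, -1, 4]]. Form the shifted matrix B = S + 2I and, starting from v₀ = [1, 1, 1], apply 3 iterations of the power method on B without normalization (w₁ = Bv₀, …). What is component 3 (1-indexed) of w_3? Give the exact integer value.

141

B = S + 2I has rows (5, -1, 0); (-1, 6, -1); (0, -1, 6)
w1 = Bv₀ = (5·1 + (-1)·1 + 0·1; (-1)·1 + 6·1 + (-1)·1; 0·1 + (-1)·1 + 6·1) = (4, 4, 5)
w2 = Bw1 = (5·4 + (-1)·4 + 0·5; (-1)·4 + 6·4 + (-1)·5; 0·4 + (-1)·4 + 6·5) = (16, 15, 26)
w3 = Bw2 = (65, 48, 141)
Requested component of w3: 141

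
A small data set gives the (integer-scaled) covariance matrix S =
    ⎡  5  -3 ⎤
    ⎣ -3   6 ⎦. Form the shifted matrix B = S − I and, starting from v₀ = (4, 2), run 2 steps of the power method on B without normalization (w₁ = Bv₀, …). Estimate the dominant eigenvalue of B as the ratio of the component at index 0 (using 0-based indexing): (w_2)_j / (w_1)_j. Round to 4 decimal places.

B = S − I has rows (4, -3); (-3, 5)
w1 = Bv₀ = (4·4 + (-3)·2; (-3)·4 + 5·2) = (10, -2)
w2 = Bw1 = (4·10 + (-3)·(-2); (-3)·10 + 5·(-2)) = (46, -40)
Ratio: 46/10 = 4.6000

μ ≈ 4.6000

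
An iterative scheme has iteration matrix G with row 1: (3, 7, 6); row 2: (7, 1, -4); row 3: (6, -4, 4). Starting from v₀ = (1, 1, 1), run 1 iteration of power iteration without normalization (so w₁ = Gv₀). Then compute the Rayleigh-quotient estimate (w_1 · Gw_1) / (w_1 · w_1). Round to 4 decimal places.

λ ≈ 9.0390

w1 = Gv₀ = (3·1 + 7·1 + 6·1; 7·1 + 1·1 + (-4)·1; 6·1 + (-4)·1 + 4·1) = (16, 4, 6)
Gw1 = (112, 92, 104)
w1·Gw1 = 16·112 + 4·92 + 6·104 = 2784; w1·w1 = 16·16 + 4·4 + 6·6 = 308
λ ≈ 2784/308 = 9.0390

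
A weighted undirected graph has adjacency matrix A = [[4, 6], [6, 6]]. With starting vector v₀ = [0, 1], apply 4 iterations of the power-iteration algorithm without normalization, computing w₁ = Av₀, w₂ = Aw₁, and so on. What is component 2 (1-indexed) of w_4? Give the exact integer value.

8784

w1 = Av₀ = (4·0 + 6·1; 6·0 + 6·1) = (6, 6)
w2 = Aw1 = (4·6 + 6·6; 6·6 + 6·6) = (60, 72)
w3 = Aw2 = (672, 792)
w4 = Aw3 = (7440, 8784)
The requested component of w4 is 8784.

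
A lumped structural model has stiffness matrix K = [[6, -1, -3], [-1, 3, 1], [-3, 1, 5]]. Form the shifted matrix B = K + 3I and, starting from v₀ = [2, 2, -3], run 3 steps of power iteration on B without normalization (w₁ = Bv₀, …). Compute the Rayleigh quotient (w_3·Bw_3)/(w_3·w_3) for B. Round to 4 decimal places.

11.8120

B = K + 3I has rows (9, -1, -3); (-1, 6, 1); (-3, 1, 8)
w1 = Bv₀ = (9·2 + (-1)·2 + (-3)·(-3); (-1)·2 + 6·2 + 1·(-3); (-3)·2 + 1·2 + 8·(-3)) = (25, 7, -28)
w2 = Bw1 = (9·25 + (-1)·7 + (-3)·(-28); (-1)·25 + 6·7 + 1·(-28); (-3)·25 + 1·7 + 8·(-28)) = (302, -11, -292)
w3 = Bw2 = (3605, -660, -3253)
Bw3 = (42864, -10818, -37499)
w3·Bw3 = 283648847; w3·w3 = 24013634; μ ≈ 283648847/24013634 = 11.8120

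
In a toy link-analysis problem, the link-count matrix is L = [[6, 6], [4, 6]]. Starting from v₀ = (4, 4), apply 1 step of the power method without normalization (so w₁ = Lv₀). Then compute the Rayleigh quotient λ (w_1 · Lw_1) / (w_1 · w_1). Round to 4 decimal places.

w1 = Lv₀ = (48, 40)
Lw1 = (528, 432)
w1·Lw1 = 48·528 + 40·432 = 42624; w1·w1 = 48·48 + 40·40 = 3904
λ ≈ 42624/3904 = 10.9180

λ ≈ 10.9180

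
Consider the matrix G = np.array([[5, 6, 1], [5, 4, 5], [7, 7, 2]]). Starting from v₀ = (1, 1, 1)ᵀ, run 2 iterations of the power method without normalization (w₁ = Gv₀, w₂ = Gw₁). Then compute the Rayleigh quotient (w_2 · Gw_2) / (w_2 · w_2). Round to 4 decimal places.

13.6184

w1 = Gv₀ = (12, 14, 16)
w2 = Gw1 = (160, 196, 214)
Gw2 = (2190, 2654, 2920)
w2·Gw2 = 160·2190 + 196·2654 + 214·2920 = 1495464; w2·w2 = 160·160 + 196·196 + 214·214 = 109812
λ ≈ 1495464/109812 = 13.6184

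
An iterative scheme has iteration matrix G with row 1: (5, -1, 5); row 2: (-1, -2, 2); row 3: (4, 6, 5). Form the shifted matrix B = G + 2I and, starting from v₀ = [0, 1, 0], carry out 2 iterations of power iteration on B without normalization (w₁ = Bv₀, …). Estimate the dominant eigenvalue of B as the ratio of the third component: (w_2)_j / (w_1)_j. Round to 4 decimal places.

μ ≈ 6.3333

B = G + 2I has rows (7, -1, 5); (-1, 0, 2); (4, 6, 7)
w1 = Bv₀ = (7·0 + (-1)·1 + 5·0; (-1)·0 + 0·1 + 2·0; 4·0 + 6·1 + 7·0) = (-1, 0, 6)
w2 = Bw1 = (7·(-1) + (-1)·0 + 5·6; (-1)·(-1) + 0·0 + 2·6; 4·(-1) + 6·0 + 7·6) = (23, 13, 38)
Ratio: 38/6 = 6.3333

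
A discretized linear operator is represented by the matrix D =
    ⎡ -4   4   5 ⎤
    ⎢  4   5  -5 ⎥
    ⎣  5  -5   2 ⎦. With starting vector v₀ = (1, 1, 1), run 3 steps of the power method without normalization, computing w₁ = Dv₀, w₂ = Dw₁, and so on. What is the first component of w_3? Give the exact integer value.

w1 = Dv₀ = ((-4)·1 + 4·1 + 5·1; 4·1 + 5·1 + (-5)·1; 5·1 + (-5)·1 + 2·1) = (5, 4, 2)
w2 = Dw1 = ((-4)·5 + 4·4 + 5·2; 4·5 + 5·4 + (-5)·2; 5·5 + (-5)·4 + 2·2) = (6, 30, 9)
w3 = Dw2 = (141, 129, -102)
The requested component of w3 is 141.

141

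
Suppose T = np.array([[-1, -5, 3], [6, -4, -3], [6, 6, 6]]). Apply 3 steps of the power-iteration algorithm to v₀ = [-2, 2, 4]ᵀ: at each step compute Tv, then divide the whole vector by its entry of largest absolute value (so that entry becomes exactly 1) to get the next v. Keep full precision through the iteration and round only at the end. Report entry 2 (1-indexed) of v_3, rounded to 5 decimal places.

Tv0 = (4.000000, -32.000000, 24.000000); divide by -32.000000 → v1 = (-0.125000, 1.000000, -0.750000)
Tv1 = (-7.125000, -2.500000, 0.750000); divide by -7.125000 → v2 = (1.000000, 0.350877, -0.105263)
Tv2 = (-3.070175, 4.912281, 7.473684); divide by 7.473684 → v3 = (-0.410798, 0.657277, 1.000000)
Requested entry of v3: 1120/1704 = 0.65728

0.65728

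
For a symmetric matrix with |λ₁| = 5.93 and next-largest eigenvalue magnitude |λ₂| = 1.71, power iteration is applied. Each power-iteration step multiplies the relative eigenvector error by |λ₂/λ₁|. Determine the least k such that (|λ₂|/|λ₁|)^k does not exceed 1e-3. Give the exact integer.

6

|λ₂/λ₁| = 1.71/5.93 = 0.28836
Need k ≥ ln(1e-3) / ln(0.28836) = -6.9078 / -1.2435 ≈ 5.555
Smallest integer k satisfying the bound: 6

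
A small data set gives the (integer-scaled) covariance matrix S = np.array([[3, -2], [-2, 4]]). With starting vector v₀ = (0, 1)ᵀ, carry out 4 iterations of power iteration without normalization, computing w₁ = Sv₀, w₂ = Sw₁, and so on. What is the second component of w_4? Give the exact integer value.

596

w1 = Sv₀ = (3·0 + (-2)·1; (-2)·0 + 4·1) = (-2, 4)
w2 = Sw1 = (3·(-2) + (-2)·4; (-2)·(-2) + 4·4) = (-14, 20)
w3 = Sw2 = (-82, 108)
w4 = Sw3 = (-462, 596)
The requested component of w4 is 596.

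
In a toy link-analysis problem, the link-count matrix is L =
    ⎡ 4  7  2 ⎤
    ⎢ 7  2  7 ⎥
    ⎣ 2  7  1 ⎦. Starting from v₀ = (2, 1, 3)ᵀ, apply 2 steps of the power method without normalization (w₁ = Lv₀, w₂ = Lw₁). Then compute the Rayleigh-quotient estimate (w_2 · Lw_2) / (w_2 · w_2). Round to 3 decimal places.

w1 = Lv₀ = (4·2 + 7·1 + 2·3; 7·2 + 2·1 + 7·3; 2·2 + 7·1 + 1·3) = (21, 37, 14)
w2 = Lw1 = (4·21 + 7·37 + 2·14; 7·21 + 2·37 + 7·14; 2·21 + 7·37 + 1·14) = (371, 319, 315)
Lw2 = (4347, 5440, 3290)
w2·Lw2 = 371·4347 + 319·5440 + 315·3290 = 4384447; w2·w2 = 371·371 + 319·319 + 315·315 = 338627
λ ≈ 4384447/338627 = 12.948

λ ≈ 12.948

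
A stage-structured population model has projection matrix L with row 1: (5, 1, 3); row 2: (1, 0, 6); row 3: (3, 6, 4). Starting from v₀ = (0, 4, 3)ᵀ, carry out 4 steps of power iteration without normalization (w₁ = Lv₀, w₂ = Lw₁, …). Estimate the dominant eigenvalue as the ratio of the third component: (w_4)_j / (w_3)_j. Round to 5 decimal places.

w1 = Lv₀ = (5·0 + 1·4 + 3·3; 1·0 + 0·4 + 6·3; 3·0 + 6·4 + 4·3) = (13, 18, 36)
w2 = Lw1 = (5·13 + 1·18 + 3·36; 1·13 + 0·18 + 6·36; 3·13 + 6·18 + 4·36) = (191, 229, 291)
w3 = Lw2 = (2057, 1937, 3111)
w4 = Lw3 = (21555, 20723, 30237)
Ratio at component: 30237 / 3111 = 9.71938

9.71938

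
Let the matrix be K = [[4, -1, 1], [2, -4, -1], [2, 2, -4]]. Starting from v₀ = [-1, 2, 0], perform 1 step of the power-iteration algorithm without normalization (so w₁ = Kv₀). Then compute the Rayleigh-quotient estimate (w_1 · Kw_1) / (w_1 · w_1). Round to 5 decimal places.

w1 = Kv₀ = (4·(-1) + (-1)·2 + 1·0; 2·(-1) + (-4)·2 + (-1)·0; 2·(-1) + 2·2 + (-4)·0) = (-6, -10, 2)
Kw1 = (-12, 26, -40)
w1·Kw1 = (-6)·(-12) + (-10)·26 + 2·(-40) = -268; w1·w1 = (-6)·(-6) + (-10)·(-10) + 2·2 = 140
λ ≈ -268/140 = -1.91429

λ ≈ -1.91429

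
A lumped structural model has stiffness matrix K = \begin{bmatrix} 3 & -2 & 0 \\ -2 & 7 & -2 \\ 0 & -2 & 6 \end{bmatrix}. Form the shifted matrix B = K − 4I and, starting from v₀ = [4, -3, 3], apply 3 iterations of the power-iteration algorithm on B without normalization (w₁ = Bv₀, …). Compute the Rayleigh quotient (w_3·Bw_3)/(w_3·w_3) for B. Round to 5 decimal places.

B = K − 4I has rows (-1, -2, 0); (-2, 3, -2); (0, -2, 2)
w1 = Bv₀ = ((-1)·4 + (-2)·(-3) + 0·3; (-2)·4 + 3·(-3) + (-2)·3; 0·4 + (-2)·(-3) + 2·3) = (2, -23, 12)
w2 = Bw1 = ((-1)·2 + (-2)·(-23) + 0·12; (-2)·2 + 3·(-23) + (-2)·12; 0·2 + (-2)·(-23) + 2·12) = (44, -97, 70)
w3 = Bw2 = (150, -519, 334)
Bw3 = (888, -2525, 1706)
w3·Bw3 = 2013479; w3·w3 = 403417; μ ≈ 2013479/403417 = 4.99106

μ ≈ 4.99106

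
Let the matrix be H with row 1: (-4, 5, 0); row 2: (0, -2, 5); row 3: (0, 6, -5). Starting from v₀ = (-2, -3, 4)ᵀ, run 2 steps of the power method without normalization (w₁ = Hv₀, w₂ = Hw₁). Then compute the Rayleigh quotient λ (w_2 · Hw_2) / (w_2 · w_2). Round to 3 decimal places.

w1 = Hv₀ = ((-4)·(-2) + 5·(-3) + 0·4; 0·(-2) + (-2)·(-3) + 5·4; 0·(-2) + 6·(-3) + (-5)·4) = (-7, 26, -38)
w2 = Hw1 = ((-4)·(-7) + 5·26 + 0·(-38); 0·(-7) + (-2)·26 + 5·(-38); 0·(-7) + 6·26 + (-5)·(-38)) = (158, -242, 346)
Hw2 = (-1842, 2214, -3182)
w2·Hw2 = 158·(-1842) + (-242)·2214 + 346·(-3182) = -1927796; w2·w2 = 158·158 + (-242)·(-242) + 346·346 = 203244
λ ≈ -1927796/203244 = -9.485

λ ≈ -9.485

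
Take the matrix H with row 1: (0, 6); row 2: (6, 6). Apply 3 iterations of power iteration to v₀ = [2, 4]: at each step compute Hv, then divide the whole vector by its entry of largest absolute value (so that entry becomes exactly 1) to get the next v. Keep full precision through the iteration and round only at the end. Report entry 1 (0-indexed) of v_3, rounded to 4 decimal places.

Hv0 = (24.00000, 36.00000); divide by 36.00000 → v1 = (0.66667, 1.00000)
Hv1 = (6.00000, 10.00000); divide by 10.00000 → v2 = (0.60000, 1.00000)
Hv2 = (6.00000, 9.60000); divide by 9.60000 → v3 = (0.62500, 1.00000)
Requested entry of v3: 3456/3456 = 1.0000

1.0000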